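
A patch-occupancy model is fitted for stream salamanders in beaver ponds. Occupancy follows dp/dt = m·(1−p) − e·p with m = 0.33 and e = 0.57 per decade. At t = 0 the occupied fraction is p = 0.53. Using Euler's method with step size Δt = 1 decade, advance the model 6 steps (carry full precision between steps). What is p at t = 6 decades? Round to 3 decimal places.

Update rule: p ← p + [m·(1−p) − e·p]·Δt with Δt = 1.
step 1: Δp = -0.14700, p = 0.38300
step 2: Δp = -0.01470, p = 0.36830
step 3: Δp = -0.00147, p = 0.36683
step 4: Δp = -0.00015, p = 0.36668
step 5: Δp = -0.00001, p = 0.36667
step 6: Δp = -0.00000, p = 0.36667

0.367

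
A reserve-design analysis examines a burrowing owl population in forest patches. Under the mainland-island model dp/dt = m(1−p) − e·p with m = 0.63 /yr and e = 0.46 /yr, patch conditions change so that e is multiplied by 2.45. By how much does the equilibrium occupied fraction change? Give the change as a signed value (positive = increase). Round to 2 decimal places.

-0.22

Before: p* = 0.63/(0.63+0.46) = 0.5780.
After: m = 0.63, e = 1.127; p* = 0.63/1.7570 = 0.3586.
Δp* = 0.3586 − 0.5780 = -0.2194.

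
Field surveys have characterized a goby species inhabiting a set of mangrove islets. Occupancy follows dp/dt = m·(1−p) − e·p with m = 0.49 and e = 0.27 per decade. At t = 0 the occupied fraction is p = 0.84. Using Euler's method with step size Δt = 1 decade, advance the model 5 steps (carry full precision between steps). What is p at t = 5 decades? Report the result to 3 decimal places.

0.645

Update rule: p ← p + [m·(1−p) − e·p]·Δt with Δt = 1.
p: 0.84000 → 0.69160  (Δp = -0.14840)
p: 0.69160 → 0.65598  (Δp = -0.03562)
p: 0.65598 → 0.64744  (Δp = -0.00855)
p: 0.64744 → 0.64538  (Δp = -0.00205)
p: 0.64538 → 0.64489  (Δp = -0.00049)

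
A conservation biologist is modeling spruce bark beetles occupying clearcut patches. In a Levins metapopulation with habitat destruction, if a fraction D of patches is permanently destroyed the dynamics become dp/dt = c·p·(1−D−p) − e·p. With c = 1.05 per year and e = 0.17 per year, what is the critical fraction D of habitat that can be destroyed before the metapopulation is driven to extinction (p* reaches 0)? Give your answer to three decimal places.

0.838

The nontrivial equilibrium is p* = (1−D) − e/c; extinction occurs when this hits zero.
So D_crit = 1 − e/c = 1 − 0.17/1.05 = 1 − 0.1619 = 0.8381.
This equals the undisturbed p*, a classic result of Lande's extension.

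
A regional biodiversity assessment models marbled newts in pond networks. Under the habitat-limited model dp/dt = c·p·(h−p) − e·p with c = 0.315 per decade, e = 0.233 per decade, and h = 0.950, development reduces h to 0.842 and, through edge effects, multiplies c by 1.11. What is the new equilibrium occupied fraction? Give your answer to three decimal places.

0.176

Before: p* = h − e/c = 0.950 − 0.233/0.315 = 0.950 − 0.7397 = 0.2103.
After: c = 0.34965, e = 0.233, h = 0.842; p* = 0.842 − 0.233/0.34965 = 0.1756.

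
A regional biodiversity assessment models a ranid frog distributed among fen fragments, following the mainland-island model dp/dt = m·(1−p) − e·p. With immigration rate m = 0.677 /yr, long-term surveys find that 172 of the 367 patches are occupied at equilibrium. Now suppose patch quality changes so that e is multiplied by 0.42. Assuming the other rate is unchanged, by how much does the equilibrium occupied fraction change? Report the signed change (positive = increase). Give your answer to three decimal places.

Observed p* = 172/367 = 0.46866.
Balance m(1−p*) = e·p* gives e = m(1−p*)/p* = 0.677×0.53134/0.46866 = 0.76754.
New p* = m/(m+e) = 0.67700/(0.67700+0.32237) = 0.67743.
Δp* = 0.67743 − 0.46866 = +0.20877.

0.209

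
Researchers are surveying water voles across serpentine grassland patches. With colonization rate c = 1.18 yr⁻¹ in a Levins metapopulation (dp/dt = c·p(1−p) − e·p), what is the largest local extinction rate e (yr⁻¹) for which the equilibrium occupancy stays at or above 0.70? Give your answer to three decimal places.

0.354

1 − e/c ≥ 0.70 ⇒ e ≤ c(1 − 0.70) = 1.18 × 0.3000.
e_max = 0.3540.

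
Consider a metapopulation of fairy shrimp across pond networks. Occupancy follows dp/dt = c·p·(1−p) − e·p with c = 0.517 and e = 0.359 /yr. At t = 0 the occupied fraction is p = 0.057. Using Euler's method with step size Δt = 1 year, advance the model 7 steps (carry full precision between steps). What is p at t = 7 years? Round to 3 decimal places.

0.122

Update rule: p ← p + [c·p·(1−p) − e·p]·Δt with Δt = 1.
p: 0.05700 → 0.06433  (Δp = +0.00733)
p: 0.06433 → 0.07235  (Δp = +0.00802)
p: 0.07235 → 0.08108  (Δp = +0.00873)
p: 0.08108 → 0.09049  (Δp = +0.00941)
p: 0.09049 → 0.10055  (Δp = +0.01006)
p: 0.10055 → 0.11121  (Δp = +0.01066)
p: 0.11121 → 0.12239  (Δp = +0.01118)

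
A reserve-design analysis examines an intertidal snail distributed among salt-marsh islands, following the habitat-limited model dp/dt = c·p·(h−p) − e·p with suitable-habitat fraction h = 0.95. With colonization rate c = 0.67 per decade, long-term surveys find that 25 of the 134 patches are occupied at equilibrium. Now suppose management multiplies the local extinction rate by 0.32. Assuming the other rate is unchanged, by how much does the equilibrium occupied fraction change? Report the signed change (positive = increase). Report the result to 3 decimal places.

Observed p* = 25/134 = 0.18657.
Balance c(h−p*) = e gives e = 0.67×(0.95 − 0.18657) = 0.51150.
New p* = 0.95 − e/c = 0.95 − 0.16368/0.67000 = 0.70570.
Δp* = 0.70570 − 0.18657 = +0.51913.

0.519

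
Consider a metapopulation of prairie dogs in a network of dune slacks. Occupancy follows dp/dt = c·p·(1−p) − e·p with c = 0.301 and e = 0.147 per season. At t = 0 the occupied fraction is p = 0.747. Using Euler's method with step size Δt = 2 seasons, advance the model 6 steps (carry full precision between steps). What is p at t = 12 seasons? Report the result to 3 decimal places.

Update rule: p ← p + [c·p·(1−p) − e·p]·Δt with Δt = 2.
step 1: Δp = -0.10585, p = 0.64115
step 2: Δp = -0.04999, p = 0.59116
step 3: Δp = -0.02830, p = 0.56286
step 4: Δp = -0.01736, p = 0.54550
step 5: Δp = -0.01112, p = 0.53438
step 6: Δp = -0.00732, p = 0.52706

0.527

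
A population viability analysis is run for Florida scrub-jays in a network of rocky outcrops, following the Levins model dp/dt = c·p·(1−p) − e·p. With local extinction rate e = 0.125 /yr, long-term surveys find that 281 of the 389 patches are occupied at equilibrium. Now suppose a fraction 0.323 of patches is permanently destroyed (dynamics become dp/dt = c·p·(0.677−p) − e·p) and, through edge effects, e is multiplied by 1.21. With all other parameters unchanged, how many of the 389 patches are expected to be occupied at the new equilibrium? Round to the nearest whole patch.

Observed p* = 281/389 = 0.72237.
Balance c(1−p*) = e gives c = e/(1 − 0.72237) = 0.125/0.27763 = 0.45024.
New p* = 0.677 − e/c = 0.677 − 0.15125/0.45024 = 0.34107.
Expected occupied = 389 × 0.34107 = 132.68 ≈ 133.

133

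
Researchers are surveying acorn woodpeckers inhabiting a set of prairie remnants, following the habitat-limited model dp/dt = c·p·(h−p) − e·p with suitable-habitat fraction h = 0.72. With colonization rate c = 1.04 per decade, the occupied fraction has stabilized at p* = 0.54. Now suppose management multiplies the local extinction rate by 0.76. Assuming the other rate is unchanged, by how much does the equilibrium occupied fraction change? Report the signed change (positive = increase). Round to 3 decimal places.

0.043

Balance c(h−p*) = e gives e = 1.04×(0.72 − 0.54000) = 0.18720.
New p* = 0.72 − e/c = 0.72 − 0.14227/1.04000 = 0.58320.
Δp* = 0.58320 − 0.54000 = +0.04320.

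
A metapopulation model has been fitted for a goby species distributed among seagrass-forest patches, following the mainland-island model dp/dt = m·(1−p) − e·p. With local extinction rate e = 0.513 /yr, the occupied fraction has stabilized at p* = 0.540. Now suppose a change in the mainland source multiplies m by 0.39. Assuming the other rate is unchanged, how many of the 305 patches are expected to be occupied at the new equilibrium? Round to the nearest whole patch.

96

Balance m(1−p*) = e·p* gives m = e·p*/(1−p*) = 0.513×0.54000/0.46000 = 0.60222.
New p* = m/(m+e) = 0.23487/(0.23487+0.51300) = 0.31405.
Expected occupied = 305 × 0.31405 = 95.79 ≈ 96.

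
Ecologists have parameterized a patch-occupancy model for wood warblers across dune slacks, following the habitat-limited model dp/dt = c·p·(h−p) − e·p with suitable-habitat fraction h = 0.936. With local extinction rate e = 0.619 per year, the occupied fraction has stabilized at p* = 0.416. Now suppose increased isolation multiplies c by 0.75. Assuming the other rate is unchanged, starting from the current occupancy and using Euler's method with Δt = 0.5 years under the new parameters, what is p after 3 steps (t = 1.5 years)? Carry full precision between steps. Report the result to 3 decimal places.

0.341

Balance c(h−p*) = e gives c = e/(0.936 − 0.41600) = 0.619/0.52000 = 1.19038.
Starting from p₀ = 0.41600; update p ← p + (dp/dt)·Δt with the new parameters.
t = 0.5: p = 0.41600 + (-0.03219) = 0.38381
t = 1: p = 0.38381 + (-0.02418) = 0.35963
t = 1.5: p = 0.35963 + (-0.01878) = 0.34085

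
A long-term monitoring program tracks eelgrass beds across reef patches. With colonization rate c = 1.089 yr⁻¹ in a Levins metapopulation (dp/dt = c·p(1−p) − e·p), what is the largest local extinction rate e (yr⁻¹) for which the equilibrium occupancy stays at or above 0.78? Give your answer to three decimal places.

0.240

1 − e/c ≥ 0.78 ⇒ e ≤ c(1 − 0.78) = 1.089 × 0.2200.
e_max = 0.2396.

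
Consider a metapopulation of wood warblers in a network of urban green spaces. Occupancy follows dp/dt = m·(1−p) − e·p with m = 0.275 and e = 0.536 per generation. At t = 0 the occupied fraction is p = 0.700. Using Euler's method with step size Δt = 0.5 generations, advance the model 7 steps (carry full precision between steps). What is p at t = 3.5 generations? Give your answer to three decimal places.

Update rule: p ← p + [m·(1−p) − e·p]·Δt with Δt = 0.5.
  1  |  dp/dt·Δt = -0.146350  |  p_1 = 0.553650
  2  |  dp/dt·Δt = -0.087005  |  p_2 = 0.466645
  3  |  dp/dt·Δt = -0.051725  |  p_3 = 0.414920
  4  |  dp/dt·Δt = -0.030750  |  p_4 = 0.384170
  5  |  dp/dt·Δt = -0.018281  |  p_5 = 0.365889
  6  |  dp/dt·Δt = -0.010868  |  p_6 = 0.355021
  7  |  dp/dt·Δt = -0.006461  |  p_7 = 0.348560

0.349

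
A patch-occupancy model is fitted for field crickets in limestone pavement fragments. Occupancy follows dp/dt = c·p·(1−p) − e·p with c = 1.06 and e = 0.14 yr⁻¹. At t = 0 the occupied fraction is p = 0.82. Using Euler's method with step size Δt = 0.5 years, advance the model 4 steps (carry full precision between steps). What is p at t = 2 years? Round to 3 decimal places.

0.863

Update rule: p ← p + [c·p·(1−p) − e·p]·Δt with Δt = 0.5.
step 1: Δp = +0.02083, p = 0.84083
step 2: Δp = +0.01208, p = 0.85290
step 3: Δp = +0.00679, p = 0.85969
step 4: Δp = +0.00375, p = 0.86344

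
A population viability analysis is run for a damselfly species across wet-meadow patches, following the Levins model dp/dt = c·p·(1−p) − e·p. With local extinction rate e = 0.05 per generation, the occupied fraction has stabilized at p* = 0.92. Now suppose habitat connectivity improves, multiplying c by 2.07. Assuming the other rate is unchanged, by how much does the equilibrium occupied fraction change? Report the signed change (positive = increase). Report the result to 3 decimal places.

Balance c(1−p*) = e gives c = e/(1 − 0.92000) = 0.05/0.08000 = 0.62500.
New p* = 1 − e/c = 1 − 0.05000/1.29375 = 0.96135.
Δp* = 0.96135 − 0.92000 = +0.04135.

0.041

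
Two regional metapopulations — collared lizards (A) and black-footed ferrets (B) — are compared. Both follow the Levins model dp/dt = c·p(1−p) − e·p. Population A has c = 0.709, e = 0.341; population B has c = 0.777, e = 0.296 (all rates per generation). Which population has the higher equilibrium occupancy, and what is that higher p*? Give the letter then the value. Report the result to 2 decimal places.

A: p*_A = 1 − 0.341/0.709 = 0.5190.
B: p*_B = 1 − 0.296/0.777 = 0.6190.
B is higher at 0.6190.

B, 0.62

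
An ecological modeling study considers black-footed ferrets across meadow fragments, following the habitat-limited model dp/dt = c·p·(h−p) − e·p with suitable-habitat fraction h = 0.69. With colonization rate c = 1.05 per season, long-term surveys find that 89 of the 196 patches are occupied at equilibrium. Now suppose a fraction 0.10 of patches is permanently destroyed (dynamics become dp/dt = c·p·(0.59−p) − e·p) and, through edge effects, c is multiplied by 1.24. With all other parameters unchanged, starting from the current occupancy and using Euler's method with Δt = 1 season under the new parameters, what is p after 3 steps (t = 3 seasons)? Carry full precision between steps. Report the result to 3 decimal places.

Observed p* = 89/196 = 0.45408.
Balance c(h−p*) = e gives e = 1.05×(0.69 − 0.45408) = 0.24771.
Starting from p₀ = 0.45408; update p ← p + (dp/dt)·Δt with the new parameters.
  1  |  dp/dt·Δt = -0.032126  |  p_1 = 0.421956
  2  |  dp/dt·Δt = -0.012203  |  p_2 = 0.409753
  3  |  dp/dt·Δt = -0.005340  |  p_3 = 0.404413

0.404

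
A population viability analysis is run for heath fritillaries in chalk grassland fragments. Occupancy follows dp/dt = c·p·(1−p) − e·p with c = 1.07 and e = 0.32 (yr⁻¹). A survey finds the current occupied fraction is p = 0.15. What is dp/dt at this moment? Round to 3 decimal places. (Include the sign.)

Colonization term: c·p·(1−p) = 1.07×0.15×0.8500 = 0.13642.
Extinction term: e·p = 0.04800.
dp/dt = 0.13642 − 0.04800 = 0.08842.

0.088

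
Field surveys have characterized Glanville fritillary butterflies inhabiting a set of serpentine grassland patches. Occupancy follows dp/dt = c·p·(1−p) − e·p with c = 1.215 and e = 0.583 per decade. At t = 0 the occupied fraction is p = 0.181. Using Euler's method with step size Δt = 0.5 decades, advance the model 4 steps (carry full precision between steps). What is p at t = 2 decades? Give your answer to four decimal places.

0.3396

Update rule: p ← p + [c·p·(1−p) − e·p]·Δt with Δt = 0.5.
p: 0.18100 → 0.21829  (Δp = +0.03729)
p: 0.21829 → 0.25833  (Δp = +0.04003)
p: 0.25833 → 0.29942  (Δp = +0.04109)
p: 0.29942 → 0.33957  (Δp = +0.04015)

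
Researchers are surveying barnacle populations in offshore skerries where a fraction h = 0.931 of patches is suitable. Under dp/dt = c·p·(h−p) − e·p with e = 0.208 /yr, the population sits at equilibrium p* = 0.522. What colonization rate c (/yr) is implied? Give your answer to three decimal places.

At equilibrium c(h−p*) = e, so c = e/(h−p*).
c = 0.208/(0.931 − 0.522) = 0.208/0.4090 = 0.5086.

0.509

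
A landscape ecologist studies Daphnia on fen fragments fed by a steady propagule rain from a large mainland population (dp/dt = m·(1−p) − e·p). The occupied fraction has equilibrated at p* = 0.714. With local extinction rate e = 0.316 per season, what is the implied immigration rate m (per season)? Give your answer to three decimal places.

0.789

At equilibrium m(1−p*) = e·p*, so m = e·p*/(1−p*).
m = 0.316 × 0.714 / 0.2860 = 0.2256/0.2860 = 0.7889.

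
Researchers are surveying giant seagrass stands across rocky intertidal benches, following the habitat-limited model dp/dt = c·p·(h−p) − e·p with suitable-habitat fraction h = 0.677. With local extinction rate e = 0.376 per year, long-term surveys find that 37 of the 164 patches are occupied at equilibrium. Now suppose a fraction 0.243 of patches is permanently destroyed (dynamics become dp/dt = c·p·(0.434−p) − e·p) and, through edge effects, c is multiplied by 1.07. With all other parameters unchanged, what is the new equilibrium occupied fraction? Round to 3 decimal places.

0.012

Observed p* = 37/164 = 0.22561.
Balance c(h−p*) = e gives c = e/(0.677 − 0.22561) = 0.376/0.45139 = 0.83298.
New p* = 0.434 − e/c = 0.434 − 0.37600/0.89129 = 0.01214.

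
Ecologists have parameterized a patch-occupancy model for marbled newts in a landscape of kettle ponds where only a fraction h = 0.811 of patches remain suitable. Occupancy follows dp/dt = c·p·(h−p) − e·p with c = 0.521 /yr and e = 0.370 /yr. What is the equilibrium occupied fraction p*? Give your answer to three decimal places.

Setting dp/dt = 0 and dividing by p* gives c·(h−p*) = e.
So p* = h − e/c = 0.811 − 0.370/0.521 = 0.811 − 0.7102 = 0.1008.

0.101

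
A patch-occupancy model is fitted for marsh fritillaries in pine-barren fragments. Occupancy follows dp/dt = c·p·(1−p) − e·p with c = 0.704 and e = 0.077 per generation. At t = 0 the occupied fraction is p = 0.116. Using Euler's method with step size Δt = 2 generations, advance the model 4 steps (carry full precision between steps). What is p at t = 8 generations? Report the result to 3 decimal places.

0.897

Update rule: p ← p + [c·p·(1−p) − e·p]·Δt with Δt = 2.
t = 2: p = 0.11600 + (+0.12652) = 0.24252
t = 4: p = 0.24252 + (+0.22131) = 0.46382
t = 6: p = 0.46382 + (+0.27873) = 0.74255
t = 8: p = 0.74255 + (+0.15481) = 0.89736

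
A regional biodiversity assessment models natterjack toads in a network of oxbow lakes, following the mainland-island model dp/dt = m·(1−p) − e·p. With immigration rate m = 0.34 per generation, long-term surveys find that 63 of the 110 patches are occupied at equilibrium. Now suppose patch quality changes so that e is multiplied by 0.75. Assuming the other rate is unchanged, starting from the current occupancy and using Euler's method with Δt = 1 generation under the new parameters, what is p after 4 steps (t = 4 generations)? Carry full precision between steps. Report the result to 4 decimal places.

0.6379

Observed p* = 63/110 = 0.57273.
Balance m(1−p*) = e·p* gives e = m(1−p*)/p* = 0.34×0.42727/0.57273 = 0.25365.
Starting from p₀ = 0.57273; update p ← p + (dp/dt)·Δt with the new parameters.
step 1: Δp = +0.03632, p = 0.60905
step 2: Δp = +0.01706, p = 0.62611
step 3: Δp = +0.00801, p = 0.63412
step 4: Δp = +0.00376, p = 0.63789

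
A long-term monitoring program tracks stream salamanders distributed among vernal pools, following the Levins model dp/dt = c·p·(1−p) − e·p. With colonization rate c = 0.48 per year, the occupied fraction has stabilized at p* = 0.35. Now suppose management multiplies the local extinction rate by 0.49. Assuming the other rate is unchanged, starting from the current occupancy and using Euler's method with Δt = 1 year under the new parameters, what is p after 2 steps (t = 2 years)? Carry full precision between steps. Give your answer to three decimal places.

0.459

Balance c(1−p*) = e gives e = 0.48×(1 − 0.35000) = 0.31200.
Starting from p₀ = 0.35000; update p ← p + (dp/dt)·Δt with the new parameters.
  1  |  dp/dt·Δt = +0.055692  |  p_1 = 0.405692
  2  |  dp/dt·Δt = +0.053709  |  p_2 = 0.459401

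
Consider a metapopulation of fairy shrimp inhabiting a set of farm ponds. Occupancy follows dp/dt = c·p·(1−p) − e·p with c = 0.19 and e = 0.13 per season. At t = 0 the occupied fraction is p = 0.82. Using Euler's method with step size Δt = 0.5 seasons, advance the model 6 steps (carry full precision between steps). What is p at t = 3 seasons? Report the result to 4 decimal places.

0.6422

Update rule: p ← p + [c·p·(1−p) − e·p]·Δt with Δt = 0.5.
  1  |  dp/dt·Δt = -0.039278  |  p_1 = 0.780722
  2  |  dp/dt·Δt = -0.034483  |  p_2 = 0.746239
  3  |  dp/dt·Δt = -0.030516  |  p_3 = 0.715723
  4  |  dp/dt·Δt = -0.027193  |  p_4 = 0.688530
  5  |  dp/dt·Δt = -0.024381  |  p_5 = 0.664149
  6  |  dp/dt·Δt = -0.021979  |  p_6 = 0.642169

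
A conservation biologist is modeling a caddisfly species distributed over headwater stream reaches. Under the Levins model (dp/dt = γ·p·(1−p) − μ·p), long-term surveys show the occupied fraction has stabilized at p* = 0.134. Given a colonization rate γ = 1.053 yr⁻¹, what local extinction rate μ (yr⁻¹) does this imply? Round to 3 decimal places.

0.912

At equilibrium γ(1−p*) = μ.
μ = 1.053 × (1 − 0.134) = 1.053 × 0.8660 = 0.9119.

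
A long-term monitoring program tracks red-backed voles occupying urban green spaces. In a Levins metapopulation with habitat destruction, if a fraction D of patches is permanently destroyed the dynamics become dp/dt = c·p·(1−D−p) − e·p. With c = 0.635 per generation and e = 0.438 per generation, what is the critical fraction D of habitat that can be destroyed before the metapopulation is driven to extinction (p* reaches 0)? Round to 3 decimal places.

The nontrivial equilibrium is p* = (1−D) − e/c; extinction occurs when this hits zero.
So D_crit = 1 − e/c = 1 − 0.438/0.635 = 1 − 0.6898 = 0.3102.
This equals the undisturbed p*, a classic result of Lande's extension.

0.310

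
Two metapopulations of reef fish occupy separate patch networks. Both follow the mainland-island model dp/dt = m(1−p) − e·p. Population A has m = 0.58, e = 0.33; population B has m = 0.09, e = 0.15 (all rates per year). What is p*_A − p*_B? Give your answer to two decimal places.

0.26

A: p*_A = m/(m+e) = 0.58/0.9100 = 0.6374.
B: p*_B = 0.09/0.2400 = 0.3750.
p*_A − p*_B = 0.6374 − 0.3750 = 0.2624.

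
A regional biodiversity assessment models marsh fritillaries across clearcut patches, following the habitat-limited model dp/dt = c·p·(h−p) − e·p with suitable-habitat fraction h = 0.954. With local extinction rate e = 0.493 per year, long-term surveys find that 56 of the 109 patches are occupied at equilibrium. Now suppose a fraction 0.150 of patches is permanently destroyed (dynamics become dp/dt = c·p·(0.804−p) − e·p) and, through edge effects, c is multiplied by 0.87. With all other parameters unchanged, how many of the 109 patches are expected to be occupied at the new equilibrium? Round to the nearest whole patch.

32

Observed p* = 56/109 = 0.51376.
Balance c(h−p*) = e gives c = e/(0.954 − 0.51376) = 0.493/0.44024 = 1.11984.
New p* = 0.804 − e/c = 0.804 − 0.49300/0.97426 = 0.29797.
Expected occupied = 109 × 0.29797 = 32.48 ≈ 32.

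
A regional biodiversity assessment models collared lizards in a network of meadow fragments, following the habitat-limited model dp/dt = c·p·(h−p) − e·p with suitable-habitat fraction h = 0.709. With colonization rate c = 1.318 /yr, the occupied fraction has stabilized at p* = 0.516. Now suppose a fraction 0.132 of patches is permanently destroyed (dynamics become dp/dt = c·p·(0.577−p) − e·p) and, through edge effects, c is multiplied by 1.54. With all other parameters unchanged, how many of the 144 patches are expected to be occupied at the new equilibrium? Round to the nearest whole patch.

Balance c(h−p*) = e gives e = 1.318×(0.709 − 0.51600) = 0.25437.
New p* = 0.577 − e/c = 0.577 − 0.25437/2.02972 = 0.45168.
Expected occupied = 144 × 0.45168 = 65.04 ≈ 65.

65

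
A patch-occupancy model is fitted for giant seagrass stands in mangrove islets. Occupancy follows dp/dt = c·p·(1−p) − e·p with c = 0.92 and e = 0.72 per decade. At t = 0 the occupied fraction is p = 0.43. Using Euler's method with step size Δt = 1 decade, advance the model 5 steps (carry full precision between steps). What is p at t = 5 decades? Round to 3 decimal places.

Update rule: p ← p + [c·p·(1−p) − e·p]·Δt with Δt = 1.
step 1: Δp = -0.08411, p = 0.34589
step 2: Δp = -0.04089, p = 0.30500
step 3: Δp = -0.02458, p = 0.28042
step 4: Δp = -0.01626, p = 0.26416
step 5: Δp = -0.01137, p = 0.25279

0.253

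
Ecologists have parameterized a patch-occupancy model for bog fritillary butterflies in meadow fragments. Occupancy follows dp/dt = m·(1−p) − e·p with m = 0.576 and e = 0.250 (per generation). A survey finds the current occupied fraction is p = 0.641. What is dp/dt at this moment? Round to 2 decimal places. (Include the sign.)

Colonization term: m·(1−p) = 0.576×0.3590 = 0.20678.
Extinction term: e·p = 0.16025.
dp/dt = 0.20678 − 0.16025 = 0.04653.

0.05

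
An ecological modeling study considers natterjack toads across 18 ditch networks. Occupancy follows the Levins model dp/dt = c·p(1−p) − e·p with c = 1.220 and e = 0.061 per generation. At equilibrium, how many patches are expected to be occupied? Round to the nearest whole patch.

17

p* = 1 − e/c = 1 − 0.061/1.220 = 0.9500.
Expected occupied patches = N × p* = 18 × 0.9500 = 17.10 ≈ 17.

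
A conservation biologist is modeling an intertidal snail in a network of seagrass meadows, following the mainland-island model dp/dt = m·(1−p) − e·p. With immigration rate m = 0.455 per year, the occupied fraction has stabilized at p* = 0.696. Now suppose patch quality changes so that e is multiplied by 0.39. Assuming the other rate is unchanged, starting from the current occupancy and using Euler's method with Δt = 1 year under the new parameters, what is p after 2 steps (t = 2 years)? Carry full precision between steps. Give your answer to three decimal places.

0.820

Balance m(1−p*) = e·p* gives e = m(1−p*)/p* = 0.455×0.30400/0.69600 = 0.19874.
Starting from p₀ = 0.69600; update p ← p + (dp/dt)·Δt with the new parameters.
step 1: Δp = +0.08438, p = 0.78038
step 2: Δp = +0.03944, p = 0.81982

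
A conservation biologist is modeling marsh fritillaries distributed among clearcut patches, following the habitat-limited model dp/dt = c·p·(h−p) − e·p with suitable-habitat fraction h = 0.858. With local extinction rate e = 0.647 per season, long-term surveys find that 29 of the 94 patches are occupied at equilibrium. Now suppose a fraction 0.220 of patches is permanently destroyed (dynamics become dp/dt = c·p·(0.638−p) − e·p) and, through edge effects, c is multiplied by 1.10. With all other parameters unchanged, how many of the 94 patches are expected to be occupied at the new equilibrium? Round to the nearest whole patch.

Observed p* = 29/94 = 0.30851.
Balance c(h−p*) = e gives c = e/(0.858 − 0.30851) = 0.647/0.54949 = 1.17746.
New p* = 0.638 − e/c = 0.638 − 0.64700/1.29521 = 0.13847.
Expected occupied = 94 × 0.13847 = 13.02 ≈ 13.

13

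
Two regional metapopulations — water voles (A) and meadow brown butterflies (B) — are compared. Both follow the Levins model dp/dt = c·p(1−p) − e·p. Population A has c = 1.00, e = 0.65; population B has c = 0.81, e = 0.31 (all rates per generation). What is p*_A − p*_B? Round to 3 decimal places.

A: p*_A = 1 − 0.65/1.00 = 0.3500.
B: p*_B = 1 − 0.31/0.81 = 0.6173.
p*_A − p*_B = 0.3500 − 0.6173 = -0.2673.

-0.267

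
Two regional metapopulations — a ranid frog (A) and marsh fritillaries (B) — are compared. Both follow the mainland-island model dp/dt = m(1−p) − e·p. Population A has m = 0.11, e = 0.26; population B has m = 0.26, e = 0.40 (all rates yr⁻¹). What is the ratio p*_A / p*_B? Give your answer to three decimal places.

A: p*_A = m/(m+e) = 0.11/0.3700 = 0.2973.
B: p*_B = 0.26/0.6600 = 0.3939.
p*_A / p*_B = 0.2973/0.3939 = 0.7547.

0.755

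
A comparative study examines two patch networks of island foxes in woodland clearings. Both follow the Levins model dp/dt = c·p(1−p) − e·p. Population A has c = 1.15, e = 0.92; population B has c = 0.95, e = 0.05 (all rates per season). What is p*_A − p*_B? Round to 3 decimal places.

A: p*_A = 1 − 0.92/1.15 = 0.2000.
B: p*_B = 1 − 0.05/0.95 = 0.9474.
p*_A − p*_B = 0.2000 − 0.9474 = -0.7474.

-0.747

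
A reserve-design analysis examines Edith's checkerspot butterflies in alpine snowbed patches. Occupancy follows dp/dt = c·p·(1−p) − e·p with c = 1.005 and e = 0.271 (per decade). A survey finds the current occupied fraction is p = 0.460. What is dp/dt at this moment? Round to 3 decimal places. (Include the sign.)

Colonization term: c·p·(1−p) = 1.005×0.460×0.5400 = 0.24964.
Extinction term: e·p = 0.12466.
dp/dt = 0.24964 − 0.12466 = 0.12498.

0.125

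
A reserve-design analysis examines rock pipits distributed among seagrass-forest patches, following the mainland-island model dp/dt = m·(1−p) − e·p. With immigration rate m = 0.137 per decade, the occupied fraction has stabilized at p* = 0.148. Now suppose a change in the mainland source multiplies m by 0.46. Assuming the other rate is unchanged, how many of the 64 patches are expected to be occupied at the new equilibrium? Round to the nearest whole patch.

5

Balance m(1−p*) = e·p* gives e = m(1−p*)/p* = 0.137×0.85200/0.14800 = 0.78868.
New p* = m/(m+e) = 0.06302/(0.06302+0.78868) = 0.07399.
Expected occupied = 64 × 0.07399 = 4.74 ≈ 5.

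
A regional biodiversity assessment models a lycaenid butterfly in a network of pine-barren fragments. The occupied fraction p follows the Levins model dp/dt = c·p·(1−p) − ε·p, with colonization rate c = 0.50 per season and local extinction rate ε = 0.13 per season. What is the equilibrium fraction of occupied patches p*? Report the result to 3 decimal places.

0.740

Setting dp/dt = 0 and dividing through by p* gives c·(1−p*) = ε.
So p* = 1 − ε/c = 1 − 0.13/0.50 = 1 − 0.2600 = 0.7400.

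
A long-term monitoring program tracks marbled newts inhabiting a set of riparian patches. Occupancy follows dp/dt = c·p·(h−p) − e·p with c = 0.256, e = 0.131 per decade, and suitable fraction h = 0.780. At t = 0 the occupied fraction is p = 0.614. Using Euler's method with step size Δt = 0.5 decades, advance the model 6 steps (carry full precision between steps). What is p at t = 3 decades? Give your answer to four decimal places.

Update rule: p ← p + [c·p·(h−p) − e·p]·Δt with Δt = 0.5.
t = 0.5: p = 0.61400 + (-0.02717) = 0.58683
t = 1: p = 0.58683 + (-0.02393) = 0.56290
t = 1.5: p = 0.56290 + (-0.02123) = 0.54167
t = 2: p = 0.54167 + (-0.01896) = 0.52272
t = 2.5: p = 0.52272 + (-0.01702) = 0.50569
t = 3: p = 0.50569 + (-0.01537) = 0.49033

0.4903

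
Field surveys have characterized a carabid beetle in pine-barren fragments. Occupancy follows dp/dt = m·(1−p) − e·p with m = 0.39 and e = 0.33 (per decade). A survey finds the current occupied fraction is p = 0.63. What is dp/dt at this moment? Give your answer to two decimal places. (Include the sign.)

Colonization term: m·(1−p) = 0.39×0.3700 = 0.14430.
Extinction term: e·p = 0.20790.
dp/dt = 0.14430 − 0.20790 = -0.06360.

-0.06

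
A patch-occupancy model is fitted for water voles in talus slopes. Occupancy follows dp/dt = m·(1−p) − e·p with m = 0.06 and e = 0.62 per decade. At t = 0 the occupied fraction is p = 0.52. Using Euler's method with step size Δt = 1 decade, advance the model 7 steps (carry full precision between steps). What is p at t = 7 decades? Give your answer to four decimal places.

0.0884

Update rule: p ← p + [m·(1−p) − e·p]·Δt with Δt = 1.
step 1: Δp = -0.29360, p = 0.22640
step 2: Δp = -0.09395, p = 0.13245
step 3: Δp = -0.03006, p = 0.10238
step 4: Δp = -0.00962, p = 0.09276
step 5: Δp = -0.00308, p = 0.08968
step 6: Δp = -0.00099, p = 0.08870
step 7: Δp = -0.00032, p = 0.08838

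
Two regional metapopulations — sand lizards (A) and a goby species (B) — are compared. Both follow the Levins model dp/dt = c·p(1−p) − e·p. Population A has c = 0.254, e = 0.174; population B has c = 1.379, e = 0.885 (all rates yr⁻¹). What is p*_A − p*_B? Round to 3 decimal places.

-0.043

A: p*_A = 1 − 0.174/0.254 = 0.3150.
B: p*_B = 1 − 0.885/1.379 = 0.3582.
p*_A − p*_B = 0.3150 − 0.3582 = -0.0433.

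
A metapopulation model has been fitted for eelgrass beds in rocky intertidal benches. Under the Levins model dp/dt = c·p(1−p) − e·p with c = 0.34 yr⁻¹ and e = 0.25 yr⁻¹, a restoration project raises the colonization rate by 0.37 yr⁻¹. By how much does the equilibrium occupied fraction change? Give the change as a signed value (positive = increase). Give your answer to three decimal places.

0.383

Before: p* = 1 − 0.25/0.34 = 0.2647.
After the change, c = 0.71, e = 0.25, so p* = 1 − 0.25/0.71 = 0.6479.
Δp* = 0.6479 − 0.2647 = +0.3832.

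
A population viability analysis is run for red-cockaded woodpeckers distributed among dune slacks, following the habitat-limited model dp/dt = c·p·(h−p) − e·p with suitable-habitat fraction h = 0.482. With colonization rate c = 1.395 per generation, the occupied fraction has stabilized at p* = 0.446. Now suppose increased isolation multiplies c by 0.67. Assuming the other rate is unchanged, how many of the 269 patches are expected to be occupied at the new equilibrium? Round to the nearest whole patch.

Balance c(h−p*) = e gives e = 1.395×(0.482 − 0.44600) = 0.05022.
New p* = 0.482 − e/c = 0.482 − 0.05022/0.93465 = 0.42827.
Expected occupied = 269 × 0.42827 = 115.20 ≈ 115.

115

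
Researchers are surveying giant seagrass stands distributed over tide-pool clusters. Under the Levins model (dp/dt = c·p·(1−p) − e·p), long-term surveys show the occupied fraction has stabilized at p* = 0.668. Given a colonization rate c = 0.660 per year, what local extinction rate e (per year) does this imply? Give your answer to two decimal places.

At equilibrium c(1−p*) = e.
e = 0.660 × (1 − 0.668) = 0.660 × 0.3320 = 0.2191.

0.22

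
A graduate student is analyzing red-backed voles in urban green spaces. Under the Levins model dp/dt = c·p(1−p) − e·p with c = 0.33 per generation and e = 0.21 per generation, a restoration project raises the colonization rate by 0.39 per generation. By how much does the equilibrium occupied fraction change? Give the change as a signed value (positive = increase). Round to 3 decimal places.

Before: p* = 1 − 0.21/0.33 = 0.3636.
After the change, c = 0.72, e = 0.21, so p* = 1 − 0.21/0.72 = 0.7083.
Δp* = 0.7083 − 0.3636 = +0.3447.

0.345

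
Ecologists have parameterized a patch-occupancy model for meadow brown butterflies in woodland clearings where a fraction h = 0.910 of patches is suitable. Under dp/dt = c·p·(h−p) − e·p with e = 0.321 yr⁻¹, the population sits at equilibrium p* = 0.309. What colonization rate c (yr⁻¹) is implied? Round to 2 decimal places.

0.53

At equilibrium c(h−p*) = e, so c = e/(h−p*).
c = 0.321/(0.910 − 0.309) = 0.321/0.6010 = 0.5341.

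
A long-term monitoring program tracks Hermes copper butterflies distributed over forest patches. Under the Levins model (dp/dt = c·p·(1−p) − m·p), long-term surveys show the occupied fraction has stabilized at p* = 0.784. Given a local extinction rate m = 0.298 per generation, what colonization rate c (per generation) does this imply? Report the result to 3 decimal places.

1.380

At equilibrium c(1−p*) = m, so c = m/(1−p*).
c = 0.298/(1 − 0.784) = 0.298/0.2160 = 1.3796.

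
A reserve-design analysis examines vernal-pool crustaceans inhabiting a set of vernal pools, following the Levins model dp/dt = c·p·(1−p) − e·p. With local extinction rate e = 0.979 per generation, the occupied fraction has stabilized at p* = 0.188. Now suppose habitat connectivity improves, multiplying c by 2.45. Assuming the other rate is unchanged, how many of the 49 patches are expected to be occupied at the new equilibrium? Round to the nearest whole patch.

Balance c(1−p*) = e gives c = e/(1 − 0.18800) = 0.979/0.81200 = 1.20567.
New p* = 1 − e/c = 1 − 0.97900/2.95389 = 0.66857.
Expected occupied = 49 × 0.66857 = 32.76 ≈ 33.

33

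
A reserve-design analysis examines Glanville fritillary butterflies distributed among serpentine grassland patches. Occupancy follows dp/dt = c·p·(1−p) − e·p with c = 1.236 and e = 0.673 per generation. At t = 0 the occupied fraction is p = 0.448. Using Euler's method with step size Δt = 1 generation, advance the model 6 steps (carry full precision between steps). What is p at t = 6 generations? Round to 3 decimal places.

0.455

Update rule: p ← p + [c·p·(1−p) − e·p]·Δt with Δt = 1.
p: 0.44800 → 0.45215  (Δp = +0.00415)
p: 0.45215 → 0.45402  (Δp = +0.00187)
p: 0.45402 → 0.45485  (Δp = +0.00083)
p: 0.45485 → 0.45522  (Δp = +0.00036)
p: 0.45522 → 0.45538  (Δp = +0.00016)
p: 0.45538 → 0.45545  (Δp = +0.00007)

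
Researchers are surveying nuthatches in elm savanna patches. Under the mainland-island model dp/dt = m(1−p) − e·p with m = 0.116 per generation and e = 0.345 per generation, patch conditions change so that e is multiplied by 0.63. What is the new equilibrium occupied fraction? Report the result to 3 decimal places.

0.348

Before: p* = 0.116/(0.116+0.345) = 0.2516.
After: m = 0.116, e = 0.21735; p* = 0.116/0.3333 = 0.3480.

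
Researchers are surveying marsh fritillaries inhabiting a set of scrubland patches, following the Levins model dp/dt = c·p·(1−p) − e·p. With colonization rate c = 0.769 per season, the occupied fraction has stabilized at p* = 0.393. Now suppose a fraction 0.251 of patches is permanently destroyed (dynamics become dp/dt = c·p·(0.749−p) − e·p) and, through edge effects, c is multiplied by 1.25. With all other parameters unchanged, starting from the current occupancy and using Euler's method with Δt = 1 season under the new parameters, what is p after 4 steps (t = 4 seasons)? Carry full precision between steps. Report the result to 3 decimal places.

0.290

Balance c(1−p*) = e gives e = 0.769×(1 − 0.39300) = 0.46678.
Starting from p₀ = 0.39300; update p ← p + (dp/dt)·Δt with the new parameters.
t = 1: p = 0.39300 + (-0.04896) = 0.34404
t = 2: p = 0.34404 + (-0.02667) = 0.31737
t = 3: p = 0.31737 + (-0.01647) = 0.30091
t = 4: p = 0.30091 + (-0.01085) = 0.29006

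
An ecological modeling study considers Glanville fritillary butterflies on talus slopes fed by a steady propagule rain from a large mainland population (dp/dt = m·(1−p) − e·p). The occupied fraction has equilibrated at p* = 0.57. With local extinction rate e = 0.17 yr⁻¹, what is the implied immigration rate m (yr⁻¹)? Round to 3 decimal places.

0.225

At equilibrium m(1−p*) = e·p*, so m = e·p*/(1−p*).
m = 0.17 × 0.57 / 0.4300 = 0.0969/0.4300 = 0.2253.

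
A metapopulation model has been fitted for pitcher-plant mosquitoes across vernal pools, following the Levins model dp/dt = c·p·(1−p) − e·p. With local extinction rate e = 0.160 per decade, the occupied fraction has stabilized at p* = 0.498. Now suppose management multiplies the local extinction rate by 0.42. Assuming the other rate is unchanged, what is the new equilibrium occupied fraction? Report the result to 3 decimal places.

0.789

Balance c(1−p*) = e gives c = e/(1 − 0.49800) = 0.160/0.50200 = 0.31873.
New p* = 1 − e/c = 1 − 0.06720/0.31873 = 0.78916.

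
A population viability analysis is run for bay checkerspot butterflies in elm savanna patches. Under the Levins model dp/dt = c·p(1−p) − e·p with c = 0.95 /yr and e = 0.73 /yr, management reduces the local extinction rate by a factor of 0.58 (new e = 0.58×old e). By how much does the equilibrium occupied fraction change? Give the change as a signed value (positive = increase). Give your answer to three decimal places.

Before: p* = 1 − 0.73/0.95 = 0.2316.
After the change, c = 0.95, e = 0.4234, so p* = 1 − 0.4234/0.95 = 0.5543.
Δp* = 0.5543 − 0.2316 = +0.3227.

0.323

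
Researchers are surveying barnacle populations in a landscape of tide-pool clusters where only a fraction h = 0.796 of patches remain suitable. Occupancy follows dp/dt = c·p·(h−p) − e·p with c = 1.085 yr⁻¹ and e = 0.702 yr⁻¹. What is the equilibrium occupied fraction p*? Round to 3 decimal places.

0.149

Setting dp/dt = 0 and dividing by p* gives c·(h−p*) = e.
So p* = h − e/c = 0.796 − 0.702/1.085 = 0.796 − 0.6470 = 0.1490.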